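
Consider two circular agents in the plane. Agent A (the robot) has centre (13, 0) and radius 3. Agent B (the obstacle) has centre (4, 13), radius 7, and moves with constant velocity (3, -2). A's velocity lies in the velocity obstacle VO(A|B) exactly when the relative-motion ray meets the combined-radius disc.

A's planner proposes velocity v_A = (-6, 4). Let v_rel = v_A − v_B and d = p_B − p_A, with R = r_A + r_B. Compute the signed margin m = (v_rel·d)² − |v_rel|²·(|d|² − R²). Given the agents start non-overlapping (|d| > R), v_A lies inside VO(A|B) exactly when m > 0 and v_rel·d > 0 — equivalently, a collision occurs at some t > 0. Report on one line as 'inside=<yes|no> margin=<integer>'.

d = (-9, 13),  |d|² = 250;  R = 3+7 = 10,  c = 250−10² = 150
v_rel = (-9, 6),  |v_rel|² = 117;  v_rel·d = (-9)·(-9) + (6)·(13) = 159
117·t² − 318·t + 150 = 0  ⇒  m = 159² − 117·150 = 7731
m = 7731 > 0,  v_rel·d = 159 > 0  ⇒  inside

inside=yes margin=7731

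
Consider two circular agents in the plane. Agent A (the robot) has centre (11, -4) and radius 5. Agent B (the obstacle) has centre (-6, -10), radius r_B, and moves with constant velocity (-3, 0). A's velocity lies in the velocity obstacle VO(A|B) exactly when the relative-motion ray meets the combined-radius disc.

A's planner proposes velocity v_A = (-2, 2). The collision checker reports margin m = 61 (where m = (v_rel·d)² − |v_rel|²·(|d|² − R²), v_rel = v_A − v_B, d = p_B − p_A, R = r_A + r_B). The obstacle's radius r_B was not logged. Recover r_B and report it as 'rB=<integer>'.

m = 61
d = (-17, -6);  v_rel = (1, 2),  |v_rel|² = 5
v_rel×d = (1)·(-6) − (2)·(-17) = 28
since m = R²·5 − 28²:  R² = (784 + 61) / 5 = 169
R = √169 = 13  ⇒  r_B = 13 − 5 = 8

rB=8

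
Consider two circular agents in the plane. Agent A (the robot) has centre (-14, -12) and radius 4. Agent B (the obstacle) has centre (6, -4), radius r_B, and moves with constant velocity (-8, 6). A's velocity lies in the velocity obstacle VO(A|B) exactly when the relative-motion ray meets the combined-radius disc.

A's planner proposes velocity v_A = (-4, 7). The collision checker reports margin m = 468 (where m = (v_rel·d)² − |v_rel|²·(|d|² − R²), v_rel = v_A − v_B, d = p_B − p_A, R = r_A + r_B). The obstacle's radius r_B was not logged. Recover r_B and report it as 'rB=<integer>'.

m = 468
d = (20, 8);  v_rel = (4, 1),  |v_rel|² = 17
v_rel×d = (4)·(8) − (1)·(20) = 12
since m = R²·17 − 12²:  R² = (144 + 468) / 17 = 36
R = √36 = 6  ⇒  r_B = 6 − 4 = 2

rB=2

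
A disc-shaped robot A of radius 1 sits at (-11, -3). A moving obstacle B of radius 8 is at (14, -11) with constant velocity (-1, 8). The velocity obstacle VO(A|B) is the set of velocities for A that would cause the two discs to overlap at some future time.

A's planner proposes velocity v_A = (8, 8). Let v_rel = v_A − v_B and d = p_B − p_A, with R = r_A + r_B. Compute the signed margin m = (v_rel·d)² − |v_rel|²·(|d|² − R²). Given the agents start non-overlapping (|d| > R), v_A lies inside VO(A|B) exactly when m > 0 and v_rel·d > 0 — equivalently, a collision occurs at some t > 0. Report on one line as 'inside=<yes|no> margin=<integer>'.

d = (25, -8),  |d|² = 689;  R = 1+8 = 9,  c = 689−9² = 608
v_rel = (9, 0),  |v_rel|² = 81;  v_rel·d = (9)·(25) + (0)·(-8) = 225
81·t² − 450·t + 608 = 0  ⇒  m = 225² − 81·608 = 1377
m = 1377 > 0,  v_rel·d = 225 > 0  ⇒  inside

inside=yes margin=1377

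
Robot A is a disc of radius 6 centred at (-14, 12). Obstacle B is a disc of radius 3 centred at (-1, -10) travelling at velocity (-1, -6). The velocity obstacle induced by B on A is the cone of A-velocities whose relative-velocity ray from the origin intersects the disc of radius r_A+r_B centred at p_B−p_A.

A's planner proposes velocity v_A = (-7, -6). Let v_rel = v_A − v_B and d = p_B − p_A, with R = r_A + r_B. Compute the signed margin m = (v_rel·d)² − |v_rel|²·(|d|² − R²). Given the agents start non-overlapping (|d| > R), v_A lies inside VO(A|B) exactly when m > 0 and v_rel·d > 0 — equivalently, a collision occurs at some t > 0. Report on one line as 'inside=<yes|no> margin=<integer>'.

d = (13, -22),  |d|² = 653;  R = 6+3 = 9,  c = 653−9² = 572
v_rel = (-6, 0),  |v_rel|² = 36;  v_rel·d = (-6)·(13) + (0)·(-22) = -78
36·t² + 156·t + 572 = 0  ⇒  m = (-78)² − 36·572 = -14508
m = -14508 < 0,  v_rel·d = -78 < 0  ⇒  outside

inside=no margin=-14508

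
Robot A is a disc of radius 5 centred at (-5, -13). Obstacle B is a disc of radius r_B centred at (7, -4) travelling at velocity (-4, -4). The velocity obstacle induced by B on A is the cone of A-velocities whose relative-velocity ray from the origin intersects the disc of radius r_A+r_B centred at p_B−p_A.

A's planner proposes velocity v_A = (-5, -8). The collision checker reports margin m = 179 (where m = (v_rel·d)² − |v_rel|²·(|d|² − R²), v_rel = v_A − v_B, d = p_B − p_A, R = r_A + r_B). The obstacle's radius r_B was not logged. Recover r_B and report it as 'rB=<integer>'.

m = 179
d = (12, 9);  v_rel = (-1, -4),  |v_rel|² = 17
v_rel×d = (-1)·(9) − (-4)·(12) = 39
since m = R²·17 − 39²:  R² = (1521 + 179) / 17 = 100
R = √100 = 10  ⇒  r_B = 10 − 5 = 5

rB=5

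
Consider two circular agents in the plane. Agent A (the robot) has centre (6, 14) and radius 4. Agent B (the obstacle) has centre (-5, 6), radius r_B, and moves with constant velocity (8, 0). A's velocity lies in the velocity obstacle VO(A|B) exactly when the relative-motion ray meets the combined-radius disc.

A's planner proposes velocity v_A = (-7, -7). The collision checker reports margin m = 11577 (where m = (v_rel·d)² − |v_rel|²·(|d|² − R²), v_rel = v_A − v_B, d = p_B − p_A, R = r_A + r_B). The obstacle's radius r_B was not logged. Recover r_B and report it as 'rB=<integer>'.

m = 11577
d = (-11, -8);  v_rel = (-15, -7),  |v_rel|² = 274
v_rel×d = (-15)·(-8) − (-7)·(-11) = 43
since m = R²·274 − 43²:  R² = (1849 + 11577) / 274 = 49
R = √49 = 7  ⇒  r_B = 7 − 4 = 3

rB=3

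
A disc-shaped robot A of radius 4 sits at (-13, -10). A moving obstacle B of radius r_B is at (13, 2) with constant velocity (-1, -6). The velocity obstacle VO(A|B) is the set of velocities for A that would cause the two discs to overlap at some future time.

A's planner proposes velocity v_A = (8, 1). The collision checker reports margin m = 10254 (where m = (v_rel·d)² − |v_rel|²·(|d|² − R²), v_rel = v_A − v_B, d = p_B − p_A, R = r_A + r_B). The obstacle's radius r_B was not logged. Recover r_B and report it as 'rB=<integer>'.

m = 10254
d = (26, 12);  v_rel = (9, 7),  |v_rel|² = 130
v_rel×d = (9)·(12) − (7)·(26) = -74
since m = R²·130 − (-74)²:  R² = (5476 + 10254) / 130 = 121
R = √121 = 11  ⇒  r_B = 11 − 4 = 7

rB=7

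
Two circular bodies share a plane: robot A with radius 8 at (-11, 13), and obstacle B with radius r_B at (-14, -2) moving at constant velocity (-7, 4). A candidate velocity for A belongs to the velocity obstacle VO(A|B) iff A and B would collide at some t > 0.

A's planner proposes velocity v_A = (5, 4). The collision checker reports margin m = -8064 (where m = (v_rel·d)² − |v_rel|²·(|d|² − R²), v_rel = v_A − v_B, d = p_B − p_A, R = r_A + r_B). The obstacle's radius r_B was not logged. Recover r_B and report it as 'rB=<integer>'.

m = -8064
d = (-3, -15);  v_rel = (12, 0),  |v_rel|² = 144
v_rel×d = (12)·(-15) − (0)·(-3) = -180
since m = R²·144 − (-180)²:  R² = (32400 + -8064) / 144 = 169
R = √169 = 13  ⇒  r_B = 13 − 8 = 5

rB=5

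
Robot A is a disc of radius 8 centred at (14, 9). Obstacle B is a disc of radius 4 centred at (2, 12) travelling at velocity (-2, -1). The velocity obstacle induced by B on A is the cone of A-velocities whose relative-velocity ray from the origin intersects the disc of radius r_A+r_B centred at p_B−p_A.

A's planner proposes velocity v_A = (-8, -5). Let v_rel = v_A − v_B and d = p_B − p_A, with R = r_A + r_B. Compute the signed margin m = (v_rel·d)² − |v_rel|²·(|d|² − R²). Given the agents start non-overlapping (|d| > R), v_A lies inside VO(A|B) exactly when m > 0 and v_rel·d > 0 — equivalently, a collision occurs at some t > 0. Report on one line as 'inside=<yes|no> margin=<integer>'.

d = (-12, 3),  |d|² = 153;  R = 8+4 = 12,  c = 153−12² = 9
v_rel = (-6, -4),  |v_rel|² = 52;  v_rel·d = (-6)·(-12) + (-4)·(3) = 60
52·t² − 120·t + 9 = 0  ⇒  m = 60² − 52·9 = 3132
m = 3132 > 0,  v_rel·d = 60 > 0  ⇒  inside

inside=yes margin=3132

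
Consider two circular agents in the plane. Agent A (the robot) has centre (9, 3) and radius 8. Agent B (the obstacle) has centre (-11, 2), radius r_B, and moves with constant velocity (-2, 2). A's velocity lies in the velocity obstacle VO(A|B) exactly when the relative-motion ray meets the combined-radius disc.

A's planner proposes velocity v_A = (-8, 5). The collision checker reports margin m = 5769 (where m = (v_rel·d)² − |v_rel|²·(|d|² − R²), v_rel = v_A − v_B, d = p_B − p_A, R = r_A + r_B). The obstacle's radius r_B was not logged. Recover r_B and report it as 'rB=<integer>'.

m = 5769
d = (-20, -1);  v_rel = (-6, 3),  |v_rel|² = 45
v_rel×d = (-6)·(-1) − (3)·(-20) = 66
since m = R²·45 − 66²:  R² = (4356 + 5769) / 45 = 225
R = √225 = 15  ⇒  r_B = 15 − 8 = 7

rB=7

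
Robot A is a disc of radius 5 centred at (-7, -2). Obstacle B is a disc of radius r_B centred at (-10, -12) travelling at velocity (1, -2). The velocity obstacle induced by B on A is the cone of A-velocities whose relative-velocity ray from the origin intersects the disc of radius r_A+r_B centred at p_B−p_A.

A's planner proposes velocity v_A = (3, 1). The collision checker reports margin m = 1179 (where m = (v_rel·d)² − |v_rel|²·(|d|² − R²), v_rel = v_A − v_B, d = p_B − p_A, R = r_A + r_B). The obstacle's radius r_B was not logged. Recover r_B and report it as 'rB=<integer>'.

m = 1179
d = (-3, -10);  v_rel = (2, 3),  |v_rel|² = 13
v_rel×d = (2)·(-10) − (3)·(-3) = -11
since m = R²·13 − (-11)²:  R² = (121 + 1179) / 13 = 100
R = √100 = 10  ⇒  r_B = 10 − 5 = 5

rB=5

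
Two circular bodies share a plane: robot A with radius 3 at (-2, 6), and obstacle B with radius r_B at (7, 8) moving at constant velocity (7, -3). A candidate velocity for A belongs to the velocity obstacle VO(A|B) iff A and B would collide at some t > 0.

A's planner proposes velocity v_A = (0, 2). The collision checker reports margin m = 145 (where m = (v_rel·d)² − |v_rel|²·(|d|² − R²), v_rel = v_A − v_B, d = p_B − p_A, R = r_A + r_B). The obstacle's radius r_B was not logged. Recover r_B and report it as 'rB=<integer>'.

m = 145
d = (9, 2);  v_rel = (-7, 5),  |v_rel|² = 74
v_rel×d = (-7)·(2) − (5)·(9) = -59
since m = R²·74 − (-59)²:  R² = (3481 + 145) / 74 = 49
R = √49 = 7  ⇒  r_B = 7 − 3 = 4

rB=4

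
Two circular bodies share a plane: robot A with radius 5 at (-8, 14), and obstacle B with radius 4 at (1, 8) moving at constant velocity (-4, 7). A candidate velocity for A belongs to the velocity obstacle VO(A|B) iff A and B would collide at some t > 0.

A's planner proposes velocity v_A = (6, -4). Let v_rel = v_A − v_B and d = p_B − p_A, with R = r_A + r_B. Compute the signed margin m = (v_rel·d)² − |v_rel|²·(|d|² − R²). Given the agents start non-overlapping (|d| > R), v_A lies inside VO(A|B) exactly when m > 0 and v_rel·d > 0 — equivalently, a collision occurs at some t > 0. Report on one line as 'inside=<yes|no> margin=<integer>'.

d = (9, -6),  |d|² = 117;  R = 5+4 = 9,  c = 117−9² = 36
v_rel = (10, -11),  |v_rel|² = 221;  v_rel·d = (10)·(9) + (-11)·(-6) = 156
221·t² − 312·t + 36 = 0  ⇒  m = 156² − 221·36 = 16380
m = 16380 > 0,  v_rel·d = 156 > 0  ⇒  inside

inside=yes margin=16380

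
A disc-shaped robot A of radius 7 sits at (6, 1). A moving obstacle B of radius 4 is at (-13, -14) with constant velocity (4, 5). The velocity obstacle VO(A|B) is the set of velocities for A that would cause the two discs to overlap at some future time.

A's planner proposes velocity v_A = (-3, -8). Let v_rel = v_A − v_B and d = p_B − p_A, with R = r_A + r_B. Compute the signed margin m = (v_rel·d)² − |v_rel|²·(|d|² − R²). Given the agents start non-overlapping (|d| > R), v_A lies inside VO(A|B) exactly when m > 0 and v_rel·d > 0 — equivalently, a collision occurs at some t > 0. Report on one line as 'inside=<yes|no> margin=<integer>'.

d = (-19, -15),  |d|² = 586;  R = 7+4 = 11,  c = 586−11² = 465
v_rel = (-7, -13),  |v_rel|² = 218;  v_rel·d = (-7)·(-19) + (-13)·(-15) = 328
218·t² − 656·t + 465 = 0  ⇒  m = 328² − 218·465 = 6214
m = 6214 > 0,  v_rel·d = 328 > 0  ⇒  inside

inside=yes margin=6214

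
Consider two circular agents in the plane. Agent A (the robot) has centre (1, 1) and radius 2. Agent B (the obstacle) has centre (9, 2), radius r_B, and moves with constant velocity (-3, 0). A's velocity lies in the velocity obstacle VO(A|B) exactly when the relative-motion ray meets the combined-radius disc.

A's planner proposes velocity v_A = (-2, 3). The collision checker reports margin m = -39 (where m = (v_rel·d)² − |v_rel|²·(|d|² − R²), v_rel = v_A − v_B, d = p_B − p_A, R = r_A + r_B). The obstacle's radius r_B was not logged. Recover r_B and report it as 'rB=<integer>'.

m = -39
d = (8, 1);  v_rel = (1, 3),  |v_rel|² = 10
v_rel×d = (1)·(1) − (3)·(8) = -23
since m = R²·10 − (-23)²:  R² = (529 + -39) / 10 = 49
R = √49 = 7  ⇒  r_B = 7 − 2 = 5

rB=5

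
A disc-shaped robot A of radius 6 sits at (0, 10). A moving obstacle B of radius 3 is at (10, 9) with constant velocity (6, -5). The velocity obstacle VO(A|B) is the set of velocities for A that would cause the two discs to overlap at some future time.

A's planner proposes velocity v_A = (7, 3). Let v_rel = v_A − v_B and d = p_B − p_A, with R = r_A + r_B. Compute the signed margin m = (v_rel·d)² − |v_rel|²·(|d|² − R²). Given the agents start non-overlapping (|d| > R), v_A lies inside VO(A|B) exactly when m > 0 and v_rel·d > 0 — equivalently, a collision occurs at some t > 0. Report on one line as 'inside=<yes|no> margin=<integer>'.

d = (10, -1),  |d|² = 101;  R = 6+3 = 9,  c = 101−9² = 20
v_rel = (1, 8),  |v_rel|² = 65;  v_rel·d = (1)·(10) + (8)·(-1) = 2
65·t² − 4·t + 20 = 0  ⇒  m = 2² − 65·20 = -1296
m = -1296 < 0,  v_rel·d = 2 > 0  ⇒  outside

inside=no margin=-1296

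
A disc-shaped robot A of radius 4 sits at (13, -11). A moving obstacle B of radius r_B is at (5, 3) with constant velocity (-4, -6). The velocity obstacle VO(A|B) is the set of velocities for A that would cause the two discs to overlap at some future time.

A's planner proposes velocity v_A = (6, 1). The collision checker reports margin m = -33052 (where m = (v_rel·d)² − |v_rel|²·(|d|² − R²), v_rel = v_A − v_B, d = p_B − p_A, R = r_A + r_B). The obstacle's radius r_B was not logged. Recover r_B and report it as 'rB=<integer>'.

m = -33052
d = (-8, 14);  v_rel = (10, 7),  |v_rel|² = 149
v_rel×d = (10)·(14) − (7)·(-8) = 196
since m = R²·149 − 196²:  R² = (38416 + -33052) / 149 = 36
R = √36 = 6  ⇒  r_B = 6 − 4 = 2

rB=2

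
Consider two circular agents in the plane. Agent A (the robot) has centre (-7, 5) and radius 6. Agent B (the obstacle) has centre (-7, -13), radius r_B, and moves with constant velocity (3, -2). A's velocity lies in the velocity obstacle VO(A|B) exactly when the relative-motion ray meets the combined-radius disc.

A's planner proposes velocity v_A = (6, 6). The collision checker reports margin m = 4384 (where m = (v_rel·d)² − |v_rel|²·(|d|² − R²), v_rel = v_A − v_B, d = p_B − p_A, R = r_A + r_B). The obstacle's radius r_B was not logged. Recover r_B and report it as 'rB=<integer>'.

m = 4384
d = (0, -18);  v_rel = (3, 8),  |v_rel|² = 73
v_rel×d = (3)·(-18) − (8)·(0) = -54
since m = R²·73 − (-54)²:  R² = (2916 + 4384) / 73 = 100
R = √100 = 10  ⇒  r_B = 10 − 6 = 4

rB=4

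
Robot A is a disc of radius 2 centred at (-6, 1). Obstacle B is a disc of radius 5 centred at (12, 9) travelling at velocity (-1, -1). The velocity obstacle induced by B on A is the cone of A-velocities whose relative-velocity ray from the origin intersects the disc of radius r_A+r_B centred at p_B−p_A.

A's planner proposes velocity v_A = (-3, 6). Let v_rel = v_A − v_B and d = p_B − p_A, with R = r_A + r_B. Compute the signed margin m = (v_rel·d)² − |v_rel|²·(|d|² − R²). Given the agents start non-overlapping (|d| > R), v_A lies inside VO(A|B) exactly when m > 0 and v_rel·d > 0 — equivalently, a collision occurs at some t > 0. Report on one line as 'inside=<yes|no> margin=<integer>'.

d = (18, 8),  |d|² = 388;  R = 2+5 = 7,  c = 388−7² = 339
v_rel = (-2, 7),  |v_rel|² = 53;  v_rel·d = (-2)·(18) + (7)·(8) = 20
53·t² − 40·t + 339 = 0  ⇒  m = 20² − 53·339 = -17567
m = -17567 < 0,  v_rel·d = 20 > 0  ⇒  outside

inside=no margin=-17567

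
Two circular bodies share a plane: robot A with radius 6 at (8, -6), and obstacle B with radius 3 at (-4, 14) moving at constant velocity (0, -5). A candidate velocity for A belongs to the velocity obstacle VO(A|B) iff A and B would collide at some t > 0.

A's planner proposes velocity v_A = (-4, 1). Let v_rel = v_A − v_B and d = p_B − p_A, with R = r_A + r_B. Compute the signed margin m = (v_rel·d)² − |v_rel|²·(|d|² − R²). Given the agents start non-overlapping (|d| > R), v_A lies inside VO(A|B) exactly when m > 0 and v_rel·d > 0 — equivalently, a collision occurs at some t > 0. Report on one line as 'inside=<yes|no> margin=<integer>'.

d = (-12, 20),  |d|² = 544;  R = 6+3 = 9,  c = 544−9² = 463
v_rel = (-4, 6),  |v_rel|² = 52;  v_rel·d = (-4)·(-12) + (6)·(20) = 168
52·t² − 336·t + 463 = 0  ⇒  m = 168² − 52·463 = 4148
m = 4148 > 0,  v_rel·d = 168 > 0  ⇒  inside

inside=yes margin=4148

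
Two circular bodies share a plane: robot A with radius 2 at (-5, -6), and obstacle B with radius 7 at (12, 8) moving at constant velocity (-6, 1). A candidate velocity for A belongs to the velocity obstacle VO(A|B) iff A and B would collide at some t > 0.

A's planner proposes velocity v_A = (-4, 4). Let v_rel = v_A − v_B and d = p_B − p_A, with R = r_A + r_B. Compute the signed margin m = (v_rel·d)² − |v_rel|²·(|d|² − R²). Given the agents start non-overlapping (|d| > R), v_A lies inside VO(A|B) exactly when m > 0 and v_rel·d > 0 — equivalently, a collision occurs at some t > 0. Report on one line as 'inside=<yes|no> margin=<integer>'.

d = (17, 14),  |d|² = 485;  R = 2+7 = 9,  c = 485−9² = 404
v_rel = (2, 3),  |v_rel|² = 13;  v_rel·d = (2)·(17) + (3)·(14) = 76
13·t² − 152·t + 404 = 0  ⇒  m = 76² − 13·404 = 524
m = 524 > 0,  v_rel·d = 76 > 0  ⇒  inside

inside=yes margin=524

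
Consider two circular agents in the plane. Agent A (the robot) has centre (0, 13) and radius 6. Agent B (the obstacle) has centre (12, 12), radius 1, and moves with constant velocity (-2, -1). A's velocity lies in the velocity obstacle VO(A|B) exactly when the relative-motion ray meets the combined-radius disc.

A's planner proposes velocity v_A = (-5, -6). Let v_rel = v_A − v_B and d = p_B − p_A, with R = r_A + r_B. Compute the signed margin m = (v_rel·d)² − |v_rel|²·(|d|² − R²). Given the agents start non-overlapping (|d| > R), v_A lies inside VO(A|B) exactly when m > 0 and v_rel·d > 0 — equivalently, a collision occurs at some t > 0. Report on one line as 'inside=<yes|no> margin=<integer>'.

d = (12, -1),  |d|² = 145;  R = 6+1 = 7,  c = 145−7² = 96
v_rel = (-3, -5),  |v_rel|² = 34;  v_rel·d = (-3)·(12) + (-5)·(-1) = -31
34·t² + 62·t + 96 = 0  ⇒  m = (-31)² − 34·96 = -2303
m = -2303 < 0,  v_rel·d = -31 < 0  ⇒  outside

inside=no margin=-2303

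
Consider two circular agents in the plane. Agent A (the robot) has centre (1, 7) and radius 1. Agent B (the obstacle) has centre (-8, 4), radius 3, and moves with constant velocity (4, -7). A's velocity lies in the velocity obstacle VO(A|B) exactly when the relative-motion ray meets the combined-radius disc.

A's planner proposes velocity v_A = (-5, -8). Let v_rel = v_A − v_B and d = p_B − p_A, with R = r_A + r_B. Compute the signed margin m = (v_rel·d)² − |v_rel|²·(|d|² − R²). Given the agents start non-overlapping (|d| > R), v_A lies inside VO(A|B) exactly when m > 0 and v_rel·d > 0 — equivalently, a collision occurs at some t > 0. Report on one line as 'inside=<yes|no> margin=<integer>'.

d = (-9, -3),  |d|² = 90;  R = 1+3 = 4,  c = 90−4² = 74
v_rel = (-9, -1),  |v_rel|² = 82;  v_rel·d = (-9)·(-9) + (-1)·(-3) = 84
82·t² − 168·t + 74 = 0  ⇒  m = 84² − 82·74 = 988
m = 988 > 0,  v_rel·d = 84 > 0  ⇒  inside

inside=yes margin=988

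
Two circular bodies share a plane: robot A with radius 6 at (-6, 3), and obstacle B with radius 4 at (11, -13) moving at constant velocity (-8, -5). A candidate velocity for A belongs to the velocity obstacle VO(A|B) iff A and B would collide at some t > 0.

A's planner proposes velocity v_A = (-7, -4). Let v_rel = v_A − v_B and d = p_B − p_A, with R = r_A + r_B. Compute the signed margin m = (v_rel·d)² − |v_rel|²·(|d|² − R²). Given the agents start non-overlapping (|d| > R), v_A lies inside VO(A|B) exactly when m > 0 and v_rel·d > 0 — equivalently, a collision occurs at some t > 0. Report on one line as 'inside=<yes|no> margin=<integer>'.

d = (17, -16),  |d|² = 545;  R = 6+4 = 10,  c = 545−10² = 445
v_rel = (1, 1),  |v_rel|² = 2;  v_rel·d = (1)·(17) + (1)·(-16) = 1
2·t² − 2·t + 445 = 0  ⇒  m = 1² − 2·445 = -889
m = -889 < 0,  v_rel·d = 1 > 0  ⇒  outside

inside=no margin=-889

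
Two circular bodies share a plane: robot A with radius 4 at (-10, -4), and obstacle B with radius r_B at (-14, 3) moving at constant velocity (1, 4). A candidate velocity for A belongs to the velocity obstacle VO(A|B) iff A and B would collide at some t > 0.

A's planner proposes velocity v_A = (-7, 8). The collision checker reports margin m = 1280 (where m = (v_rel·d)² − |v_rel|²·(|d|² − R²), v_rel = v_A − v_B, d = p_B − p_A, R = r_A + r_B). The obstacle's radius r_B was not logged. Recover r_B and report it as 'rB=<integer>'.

m = 1280
d = (-4, 7);  v_rel = (-8, 4),  |v_rel|² = 80
v_rel×d = (-8)·(7) − (4)·(-4) = -40
since m = R²·80 − (-40)²:  R² = (1600 + 1280) / 80 = 36
R = √36 = 6  ⇒  r_B = 6 − 4 = 2

rB=2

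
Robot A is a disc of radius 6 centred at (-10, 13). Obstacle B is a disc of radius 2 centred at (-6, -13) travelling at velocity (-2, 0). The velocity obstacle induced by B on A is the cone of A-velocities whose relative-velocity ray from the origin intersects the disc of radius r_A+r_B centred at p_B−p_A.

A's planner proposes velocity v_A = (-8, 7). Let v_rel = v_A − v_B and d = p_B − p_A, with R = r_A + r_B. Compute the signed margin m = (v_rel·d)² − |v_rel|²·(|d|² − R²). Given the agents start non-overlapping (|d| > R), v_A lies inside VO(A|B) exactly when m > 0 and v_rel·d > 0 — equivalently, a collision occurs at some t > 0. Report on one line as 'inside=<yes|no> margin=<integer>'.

d = (4, -26),  |d|² = 692;  R = 6+2 = 8,  c = 692−8² = 628
v_rel = (-6, 7),  |v_rel|² = 85;  v_rel·d = (-6)·(4) + (7)·(-26) = -206
85·t² + 412·t + 628 = 0  ⇒  m = (-206)² − 85·628 = -10944
m = -10944 < 0,  v_rel·d = -206 < 0  ⇒  outside

inside=no margin=-10944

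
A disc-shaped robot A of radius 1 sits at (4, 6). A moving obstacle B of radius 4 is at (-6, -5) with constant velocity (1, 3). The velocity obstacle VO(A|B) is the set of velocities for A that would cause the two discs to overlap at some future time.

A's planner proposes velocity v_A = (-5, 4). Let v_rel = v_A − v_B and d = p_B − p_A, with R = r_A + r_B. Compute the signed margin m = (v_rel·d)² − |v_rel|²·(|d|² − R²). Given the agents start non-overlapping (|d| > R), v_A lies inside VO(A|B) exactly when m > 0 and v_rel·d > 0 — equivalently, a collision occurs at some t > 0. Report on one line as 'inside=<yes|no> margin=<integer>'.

d = (-10, -11),  |d|² = 221;  R = 1+4 = 5,  c = 221−5² = 196
v_rel = (-6, 1),  |v_rel|² = 37;  v_rel·d = (-6)·(-10) + (1)·(-11) = 49
37·t² − 98·t + 196 = 0  ⇒  m = 49² − 37·196 = -4851
m = -4851 < 0,  v_rel·d = 49 > 0  ⇒  outside

inside=no margin=-4851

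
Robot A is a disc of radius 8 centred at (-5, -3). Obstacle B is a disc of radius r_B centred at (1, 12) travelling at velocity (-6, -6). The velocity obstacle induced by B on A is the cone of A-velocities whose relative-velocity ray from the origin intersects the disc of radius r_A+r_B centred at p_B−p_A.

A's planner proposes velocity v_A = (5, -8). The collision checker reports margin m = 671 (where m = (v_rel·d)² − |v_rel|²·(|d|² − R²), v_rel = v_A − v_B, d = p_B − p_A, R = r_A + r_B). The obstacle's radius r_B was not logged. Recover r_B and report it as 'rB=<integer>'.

m = 671
d = (6, 15);  v_rel = (11, -2),  |v_rel|² = 125
v_rel×d = (11)·(15) − (-2)·(6) = 177
since m = R²·125 − 177²:  R² = (31329 + 671) / 125 = 256
R = √256 = 16  ⇒  r_B = 16 − 8 = 8

rB=8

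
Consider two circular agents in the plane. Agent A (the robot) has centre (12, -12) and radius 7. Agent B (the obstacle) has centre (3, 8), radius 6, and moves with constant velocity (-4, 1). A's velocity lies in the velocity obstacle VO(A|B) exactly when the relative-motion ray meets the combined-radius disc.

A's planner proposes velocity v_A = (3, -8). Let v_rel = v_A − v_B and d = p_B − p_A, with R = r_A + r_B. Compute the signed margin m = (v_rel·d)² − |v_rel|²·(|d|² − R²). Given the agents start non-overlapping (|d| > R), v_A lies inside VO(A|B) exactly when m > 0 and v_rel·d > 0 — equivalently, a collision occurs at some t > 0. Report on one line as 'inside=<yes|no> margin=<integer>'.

d = (-9, 20),  |d|² = 481;  R = 7+6 = 13,  c = 481−13² = 312
v_rel = (7, -9),  |v_rel|² = 130;  v_rel·d = (7)·(-9) + (-9)·(20) = -243
130·t² + 486·t + 312 = 0  ⇒  m = (-243)² − 130·312 = 18489
m = 18489 > 0,  v_rel·d = -243 < 0  ⇒  outside

inside=no margin=18489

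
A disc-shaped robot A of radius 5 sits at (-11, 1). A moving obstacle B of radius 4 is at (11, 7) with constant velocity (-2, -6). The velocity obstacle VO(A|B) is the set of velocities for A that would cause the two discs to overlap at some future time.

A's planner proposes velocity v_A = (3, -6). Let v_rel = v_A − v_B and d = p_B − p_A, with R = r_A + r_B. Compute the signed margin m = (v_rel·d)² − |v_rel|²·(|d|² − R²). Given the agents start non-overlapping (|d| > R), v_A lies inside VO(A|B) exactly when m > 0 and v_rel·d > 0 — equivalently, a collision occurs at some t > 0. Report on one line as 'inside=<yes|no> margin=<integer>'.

d = (22, 6),  |d|² = 520;  R = 5+4 = 9,  c = 520−9² = 439
v_rel = (5, 0),  |v_rel|² = 25;  v_rel·d = (5)·(22) + (0)·(6) = 110
25·t² − 220·t + 439 = 0  ⇒  m = 110² − 25·439 = 1125
m = 1125 > 0,  v_rel·d = 110 > 0  ⇒  inside

inside=yes margin=1125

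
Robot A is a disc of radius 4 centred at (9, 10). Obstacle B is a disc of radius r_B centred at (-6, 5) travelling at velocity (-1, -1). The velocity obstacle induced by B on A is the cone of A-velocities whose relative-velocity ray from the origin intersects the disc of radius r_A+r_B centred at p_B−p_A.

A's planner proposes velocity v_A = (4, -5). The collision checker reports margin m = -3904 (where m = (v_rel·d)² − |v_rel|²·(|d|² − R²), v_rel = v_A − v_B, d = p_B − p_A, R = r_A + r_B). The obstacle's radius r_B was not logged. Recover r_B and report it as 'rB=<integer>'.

m = -3904
d = (-15, -5);  v_rel = (5, -4),  |v_rel|² = 41
v_rel×d = (5)·(-5) − (-4)·(-15) = -85
since m = R²·41 − (-85)²:  R² = (7225 + -3904) / 41 = 81
R = √81 = 9  ⇒  r_B = 9 − 4 = 5

rB=5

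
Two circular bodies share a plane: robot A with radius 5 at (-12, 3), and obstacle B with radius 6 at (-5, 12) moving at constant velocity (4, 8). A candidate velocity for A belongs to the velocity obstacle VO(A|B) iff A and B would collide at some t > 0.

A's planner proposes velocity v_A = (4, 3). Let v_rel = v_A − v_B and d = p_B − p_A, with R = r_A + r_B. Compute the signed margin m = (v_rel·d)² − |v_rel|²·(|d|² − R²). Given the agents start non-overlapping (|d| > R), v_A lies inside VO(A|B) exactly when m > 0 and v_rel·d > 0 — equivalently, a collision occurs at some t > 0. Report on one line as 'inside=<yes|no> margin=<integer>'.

d = (7, 9),  |d|² = 130;  R = 5+6 = 11,  c = 130−11² = 9
v_rel = (0, -5),  |v_rel|² = 25;  v_rel·d = (0)·(7) + (-5)·(9) = -45
25·t² + 90·t + 9 = 0  ⇒  m = (-45)² − 25·9 = 1800
m = 1800 > 0,  v_rel·d = -45 < 0  ⇒  outside

inside=no margin=1800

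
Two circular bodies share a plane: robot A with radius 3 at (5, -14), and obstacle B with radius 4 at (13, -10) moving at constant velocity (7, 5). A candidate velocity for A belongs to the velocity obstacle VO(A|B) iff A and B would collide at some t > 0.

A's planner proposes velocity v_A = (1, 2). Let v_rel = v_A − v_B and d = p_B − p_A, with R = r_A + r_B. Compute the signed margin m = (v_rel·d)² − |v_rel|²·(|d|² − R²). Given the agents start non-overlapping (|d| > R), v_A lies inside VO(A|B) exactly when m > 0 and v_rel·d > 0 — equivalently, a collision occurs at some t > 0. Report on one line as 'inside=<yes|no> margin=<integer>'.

d = (8, 4),  |d|² = 80;  R = 3+4 = 7,  c = 80−7² = 31
v_rel = (-6, -3),  |v_rel|² = 45;  v_rel·d = (-6)·(8) + (-3)·(4) = -60
45·t² + 120·t + 31 = 0  ⇒  m = (-60)² − 45·31 = 2205
m = 2205 > 0,  v_rel·d = -60 < 0  ⇒  outside

inside=no margin=2205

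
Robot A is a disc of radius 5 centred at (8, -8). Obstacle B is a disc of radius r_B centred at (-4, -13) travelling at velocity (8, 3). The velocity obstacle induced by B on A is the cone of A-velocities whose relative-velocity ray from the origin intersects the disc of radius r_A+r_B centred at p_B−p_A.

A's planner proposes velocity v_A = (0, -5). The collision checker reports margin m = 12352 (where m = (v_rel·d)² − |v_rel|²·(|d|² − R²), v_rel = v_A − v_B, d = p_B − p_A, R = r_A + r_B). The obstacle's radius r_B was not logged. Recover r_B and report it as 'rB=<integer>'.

m = 12352
d = (-12, -5);  v_rel = (-8, -8),  |v_rel|² = 128
v_rel×d = (-8)·(-5) − (-8)·(-12) = -56
since m = R²·128 − (-56)²:  R² = (3136 + 12352) / 128 = 121
R = √121 = 11  ⇒  r_B = 11 − 5 = 6

rB=6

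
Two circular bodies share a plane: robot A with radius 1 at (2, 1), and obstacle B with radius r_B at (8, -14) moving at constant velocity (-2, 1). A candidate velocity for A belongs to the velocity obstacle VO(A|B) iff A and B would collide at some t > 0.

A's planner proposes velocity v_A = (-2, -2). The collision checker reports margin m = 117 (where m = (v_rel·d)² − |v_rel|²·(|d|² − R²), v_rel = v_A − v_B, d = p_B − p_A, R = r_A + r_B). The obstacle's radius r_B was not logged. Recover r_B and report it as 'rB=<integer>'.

m = 117
d = (6, -15);  v_rel = (0, -3),  |v_rel|² = 9
v_rel×d = (0)·(-15) − (-3)·(6) = 18
since m = R²·9 − 18²:  R² = (324 + 117) / 9 = 49
R = √49 = 7  ⇒  r_B = 7 − 1 = 6

rB=6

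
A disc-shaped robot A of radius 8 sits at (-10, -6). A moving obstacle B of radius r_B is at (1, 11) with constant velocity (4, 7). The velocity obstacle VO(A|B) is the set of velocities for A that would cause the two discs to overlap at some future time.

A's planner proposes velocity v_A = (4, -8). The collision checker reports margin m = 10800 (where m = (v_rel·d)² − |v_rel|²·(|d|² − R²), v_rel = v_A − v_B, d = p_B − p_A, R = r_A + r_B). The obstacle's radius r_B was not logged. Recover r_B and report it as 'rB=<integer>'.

m = 10800
d = (11, 17);  v_rel = (0, -15),  |v_rel|² = 225
v_rel×d = (0)·(17) − (-15)·(11) = 165
since m = R²·225 − 165²:  R² = (27225 + 10800) / 225 = 169
R = √169 = 13  ⇒  r_B = 13 − 8 = 5

rB=5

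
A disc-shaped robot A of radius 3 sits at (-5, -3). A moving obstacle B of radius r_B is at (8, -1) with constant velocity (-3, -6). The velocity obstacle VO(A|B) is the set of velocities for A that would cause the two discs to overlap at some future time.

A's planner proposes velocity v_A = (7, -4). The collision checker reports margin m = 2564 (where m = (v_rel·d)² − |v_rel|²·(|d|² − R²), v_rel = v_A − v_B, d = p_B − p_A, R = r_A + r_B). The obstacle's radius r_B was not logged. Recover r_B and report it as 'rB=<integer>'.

m = 2564
d = (13, 2);  v_rel = (10, 2),  |v_rel|² = 104
v_rel×d = (10)·(2) − (2)·(13) = -6
since m = R²·104 − (-6)²:  R² = (36 + 2564) / 104 = 25
R = √25 = 5  ⇒  r_B = 5 − 3 = 2

rB=2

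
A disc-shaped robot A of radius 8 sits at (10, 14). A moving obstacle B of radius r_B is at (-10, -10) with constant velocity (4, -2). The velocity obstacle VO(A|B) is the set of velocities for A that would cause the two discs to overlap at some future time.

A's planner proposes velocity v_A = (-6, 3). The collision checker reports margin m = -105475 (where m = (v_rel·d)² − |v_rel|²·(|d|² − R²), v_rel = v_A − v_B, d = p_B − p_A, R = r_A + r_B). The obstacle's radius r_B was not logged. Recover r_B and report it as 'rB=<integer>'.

m = -105475
d = (-20, -24);  v_rel = (-10, 5),  |v_rel|² = 125
v_rel×d = (-10)·(-24) − (5)·(-20) = 340
since m = R²·125 − 340²:  R² = (115600 + -105475) / 125 = 81
R = √81 = 9  ⇒  r_B = 9 − 8 = 1

rB=1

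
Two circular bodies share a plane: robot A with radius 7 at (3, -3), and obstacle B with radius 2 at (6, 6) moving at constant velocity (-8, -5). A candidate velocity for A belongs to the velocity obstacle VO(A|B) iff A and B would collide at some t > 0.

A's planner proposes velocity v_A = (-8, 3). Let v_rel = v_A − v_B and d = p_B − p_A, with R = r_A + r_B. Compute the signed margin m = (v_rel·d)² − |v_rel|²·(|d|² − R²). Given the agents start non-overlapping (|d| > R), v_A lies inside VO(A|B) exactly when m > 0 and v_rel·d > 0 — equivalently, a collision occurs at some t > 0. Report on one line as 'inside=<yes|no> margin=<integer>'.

d = (3, 9),  |d|² = 90;  R = 7+2 = 9,  c = 90−9² = 9
v_rel = (0, 8),  |v_rel|² = 64;  v_rel·d = (0)·(3) + (8)·(9) = 72
64·t² − 144·t + 9 = 0  ⇒  m = 72² − 64·9 = 4608
m = 4608 > 0,  v_rel·d = 72 > 0  ⇒  inside

inside=yes margin=4608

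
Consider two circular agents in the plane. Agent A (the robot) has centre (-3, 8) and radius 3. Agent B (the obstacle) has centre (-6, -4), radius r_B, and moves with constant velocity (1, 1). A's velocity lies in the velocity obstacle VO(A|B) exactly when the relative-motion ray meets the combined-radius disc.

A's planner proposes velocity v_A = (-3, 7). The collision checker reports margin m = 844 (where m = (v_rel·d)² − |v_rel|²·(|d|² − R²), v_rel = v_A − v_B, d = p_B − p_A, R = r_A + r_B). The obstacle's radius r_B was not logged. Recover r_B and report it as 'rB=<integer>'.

m = 844
d = (-3, -12);  v_rel = (-4, 6),  |v_rel|² = 52
v_rel×d = (-4)·(-12) − (6)·(-3) = 66
since m = R²·52 − 66²:  R² = (4356 + 844) / 52 = 100
R = √100 = 10  ⇒  r_B = 10 − 3 = 7

rB=7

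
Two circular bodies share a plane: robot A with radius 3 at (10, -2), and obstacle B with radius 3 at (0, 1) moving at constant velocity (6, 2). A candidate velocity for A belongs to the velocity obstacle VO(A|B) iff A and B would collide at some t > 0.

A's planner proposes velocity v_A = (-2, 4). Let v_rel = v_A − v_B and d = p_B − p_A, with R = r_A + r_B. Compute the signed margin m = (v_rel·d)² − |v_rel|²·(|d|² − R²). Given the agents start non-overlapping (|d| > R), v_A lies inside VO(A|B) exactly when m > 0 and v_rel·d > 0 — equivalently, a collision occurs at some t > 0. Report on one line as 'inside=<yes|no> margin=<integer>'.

d = (-10, 3),  |d|² = 109;  R = 3+3 = 6,  c = 109−6² = 73
v_rel = (-8, 2),  |v_rel|² = 68;  v_rel·d = (-8)·(-10) + (2)·(3) = 86
68·t² − 172·t + 73 = 0  ⇒  m = 86² − 68·73 = 2432
m = 2432 > 0,  v_rel·d = 86 > 0  ⇒  inside

inside=yes margin=2432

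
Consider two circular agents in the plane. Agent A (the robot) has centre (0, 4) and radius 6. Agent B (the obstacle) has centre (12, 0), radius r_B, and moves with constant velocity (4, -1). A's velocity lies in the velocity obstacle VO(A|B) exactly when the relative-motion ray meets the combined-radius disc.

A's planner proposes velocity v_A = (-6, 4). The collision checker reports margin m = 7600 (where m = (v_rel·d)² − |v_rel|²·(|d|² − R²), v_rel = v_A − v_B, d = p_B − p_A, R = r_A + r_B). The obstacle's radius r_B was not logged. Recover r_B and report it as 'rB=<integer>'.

m = 7600
d = (12, -4);  v_rel = (-10, 5),  |v_rel|² = 125
v_rel×d = (-10)·(-4) − (5)·(12) = -20
since m = R²·125 − (-20)²:  R² = (400 + 7600) / 125 = 64
R = √64 = 8  ⇒  r_B = 8 − 6 = 2

rB=2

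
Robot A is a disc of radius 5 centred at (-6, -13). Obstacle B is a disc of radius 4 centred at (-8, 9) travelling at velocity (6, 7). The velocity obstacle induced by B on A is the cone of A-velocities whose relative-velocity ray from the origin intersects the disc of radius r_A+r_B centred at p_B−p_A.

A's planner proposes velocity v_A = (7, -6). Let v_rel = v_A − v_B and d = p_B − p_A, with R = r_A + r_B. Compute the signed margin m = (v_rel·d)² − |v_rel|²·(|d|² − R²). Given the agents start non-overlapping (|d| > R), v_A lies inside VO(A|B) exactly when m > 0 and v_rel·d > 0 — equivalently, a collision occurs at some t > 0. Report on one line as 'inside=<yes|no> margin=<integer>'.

d = (-2, 22),  |d|² = 488;  R = 5+4 = 9,  c = 488−9² = 407
v_rel = (1, -13),  |v_rel|² = 170;  v_rel·d = (1)·(-2) + (-13)·(22) = -288
170·t² + 576·t + 407 = 0  ⇒  m = (-288)² − 170·407 = 13754
m = 13754 > 0,  v_rel·d = -288 < 0  ⇒  outside

inside=no margin=13754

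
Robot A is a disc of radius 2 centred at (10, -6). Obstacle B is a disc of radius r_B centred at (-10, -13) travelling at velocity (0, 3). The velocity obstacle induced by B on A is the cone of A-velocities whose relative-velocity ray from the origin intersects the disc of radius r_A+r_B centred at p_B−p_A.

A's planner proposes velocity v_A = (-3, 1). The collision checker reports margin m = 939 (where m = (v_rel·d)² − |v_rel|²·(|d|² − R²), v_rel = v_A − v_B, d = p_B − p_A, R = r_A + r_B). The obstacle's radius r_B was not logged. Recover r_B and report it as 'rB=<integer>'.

m = 939
d = (-20, -7);  v_rel = (-3, -2),  |v_rel|² = 13
v_rel×d = (-3)·(-7) − (-2)·(-20) = -19
since m = R²·13 − (-19)²:  R² = (361 + 939) / 13 = 100
R = √100 = 10  ⇒  r_B = 10 − 2 = 8

rB=8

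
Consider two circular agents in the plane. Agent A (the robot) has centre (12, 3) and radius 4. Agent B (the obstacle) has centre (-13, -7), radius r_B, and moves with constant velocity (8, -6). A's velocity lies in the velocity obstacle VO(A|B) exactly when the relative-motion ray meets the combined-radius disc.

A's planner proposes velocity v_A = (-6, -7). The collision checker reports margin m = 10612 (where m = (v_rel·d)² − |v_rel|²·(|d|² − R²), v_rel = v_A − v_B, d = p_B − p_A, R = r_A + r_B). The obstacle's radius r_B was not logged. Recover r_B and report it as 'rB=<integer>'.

m = 10612
d = (-25, -10);  v_rel = (-14, -1),  |v_rel|² = 197
v_rel×d = (-14)·(-10) − (-1)·(-25) = 115
since m = R²·197 − 115²:  R² = (13225 + 10612) / 197 = 121
R = √121 = 11  ⇒  r_B = 11 − 4 = 7

rB=7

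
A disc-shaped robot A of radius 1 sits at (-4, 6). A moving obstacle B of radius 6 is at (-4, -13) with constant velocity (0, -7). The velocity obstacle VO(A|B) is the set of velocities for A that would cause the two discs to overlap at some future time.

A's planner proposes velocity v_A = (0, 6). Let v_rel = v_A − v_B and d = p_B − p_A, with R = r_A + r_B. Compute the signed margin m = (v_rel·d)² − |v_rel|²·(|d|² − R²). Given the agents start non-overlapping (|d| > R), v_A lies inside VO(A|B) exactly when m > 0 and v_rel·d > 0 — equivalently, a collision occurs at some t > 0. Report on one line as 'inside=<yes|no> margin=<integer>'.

d = (0, -19),  |d|² = 361;  R = 1+6 = 7,  c = 361−7² = 312
v_rel = (0, 13),  |v_rel|² = 169;  v_rel·d = (0)·(0) + (13)·(-19) = -247
169·t² + 494·t + 312 = 0  ⇒  m = (-247)² − 169·312 = 8281
m = 8281 > 0,  v_rel·d = -247 < 0  ⇒  outside

inside=no margin=8281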